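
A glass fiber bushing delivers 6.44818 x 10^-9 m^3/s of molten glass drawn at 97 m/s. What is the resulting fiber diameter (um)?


Cross-sectional area from continuity:
  A = Q / v = 6.44818 x 10^-9 / 97 = 6.647608 x 10^-11 m^2
Diameter from circular cross-section:
  d = sqrt(4A / pi) * 10^6 (m -> um)
  d = sqrt(4 * 6.647608 x 10^-11 / pi) * 10^6 = 9.2 um

9.2 um


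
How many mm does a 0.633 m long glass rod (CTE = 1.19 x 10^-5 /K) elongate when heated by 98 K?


Thermal expansion formula: dL = alpha * L0 * dT
  dL = (1.19 x 10^-5) * 0.633 * 98 = 0.0007382 m
Convert to mm: 0.0007382 * 1000 = 0.7382 mm

0.7382 mm


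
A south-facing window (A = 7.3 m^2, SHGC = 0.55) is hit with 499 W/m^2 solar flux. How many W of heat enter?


Solar heat gain: Q = Area * SHGC * Irradiance
  Q = 7.3 * 0.55 * 499 = 2003.5 W

2003.5 W


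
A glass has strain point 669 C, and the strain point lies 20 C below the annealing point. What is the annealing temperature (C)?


T_anneal = T_strain + gap:
  T_anneal = 669 + 20 = 689 C

689 C


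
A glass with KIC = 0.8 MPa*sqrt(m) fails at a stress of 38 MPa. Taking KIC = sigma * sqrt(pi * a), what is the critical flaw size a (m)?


Rearrange KIC = sigma * sqrt(pi * a):
  sqrt(pi * a) = KIC / sigma
  sqrt(pi * a) = 0.8 / 38 = 0.021053
  a = (KIC / sigma)^2 / pi
  a = 0.021053^2 / pi = 0.0001411 m

0.0001411 m


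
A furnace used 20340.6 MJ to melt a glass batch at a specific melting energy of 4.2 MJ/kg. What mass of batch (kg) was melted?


Rearrange E = m * s for m:
  m = E / s
  m = 20340.6 / 4.2 = 4843.0 kg

4843.0 kg


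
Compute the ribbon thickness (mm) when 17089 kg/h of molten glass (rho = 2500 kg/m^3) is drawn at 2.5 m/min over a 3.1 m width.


Ribbon cross-section from mass balance:
  Volume rate = throughput / density = 17089 / 2500 = 6.8356 m^3/h
  thickness = volume rate / (speed * 60 * width), i.e.
  thickness = throughput / (60 * speed * width * density) * 1000
  thickness = 17089 / (60 * 2.5 * 3.1 * 2500) * 1000 = 14.7 mm

14.7 mm


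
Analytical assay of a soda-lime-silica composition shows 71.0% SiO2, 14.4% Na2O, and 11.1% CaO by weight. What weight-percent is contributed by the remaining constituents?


Sum the three major oxides:
  SiO2 + Na2O + CaO = 71.0 + 14.4 + 11.1 = 96.5%
Subtract from 100%:
  Others = 100 - 96.5 = 3.5%

3.5%


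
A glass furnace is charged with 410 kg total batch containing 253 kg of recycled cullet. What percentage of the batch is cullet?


Cullet ratio = (cullet mass / total batch mass) * 100
  Ratio = 253 / 410 * 100 = 61.71%

61.71%


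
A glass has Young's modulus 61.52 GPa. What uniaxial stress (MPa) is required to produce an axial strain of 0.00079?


Rearrange E = sigma / epsilon:
  sigma = E * epsilon
  E (MPa) = 61.52 * 1000 = 61520
  sigma = 61520 * 0.00079 = 48.6 MPa

48.6 MPa


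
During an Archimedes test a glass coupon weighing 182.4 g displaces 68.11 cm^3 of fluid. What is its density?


Use the definition of density:
  rho = mass / volume
  rho = 182.4 / 68.11 = 2.678 g/cm^3

2.678 g/cm^3


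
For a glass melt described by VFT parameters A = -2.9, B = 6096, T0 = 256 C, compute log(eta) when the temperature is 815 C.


VFT equation: log(eta) = A + B / (T - T0)
  T - T0 = 815 - 256 = 559
  B / (T - T0) = 6096 / 559 = 10.905
  log(eta) = -2.9 + 10.905 = 8.005

8.005


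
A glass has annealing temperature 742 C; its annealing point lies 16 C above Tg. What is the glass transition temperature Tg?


Rearrange T_anneal = Tg + offset for Tg:
  Tg = T_anneal - offset = 742 - 16 = 726 C

726 C


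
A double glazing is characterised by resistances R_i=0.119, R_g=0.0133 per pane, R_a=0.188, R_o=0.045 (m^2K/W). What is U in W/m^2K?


Total thermal resistance (series):
  R_total = R_in + R_glass + R_air + R_glass + R_out
  R_total = 0.119 + 0.0133 + 0.188 + 0.0133 + 0.045 = 0.3786 m^2K/W
U-value = 1 / R_total = 1 / 0.3786 = 2.641 W/m^2K

2.641 W/m^2K


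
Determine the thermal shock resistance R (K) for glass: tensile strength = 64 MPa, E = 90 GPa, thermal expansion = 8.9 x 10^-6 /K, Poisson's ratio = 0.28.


Thermal shock resistance: R = sigma * (1 - nu) / (E * alpha)
  Numerator = 64 * (1 - 0.28) = 46.08
  Denominator = 90 * 1000 * (8.9 x 10^-6) = 0.801
  R = 46.08 / 0.801 = 57.5 K

57.5 K


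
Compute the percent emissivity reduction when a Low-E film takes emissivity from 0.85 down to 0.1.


Percentage reduction = (1 - coated/uncoated) * 100
  Ratio = 0.1 / 0.85 = 0.1176
  Reduction = (1 - 0.1176) * 100 = 88.2%

88.2%


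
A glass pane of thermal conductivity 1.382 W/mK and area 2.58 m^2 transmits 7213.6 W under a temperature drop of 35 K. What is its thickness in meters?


Fourier's law: t = k * A * dT / Q
  t = 1.382 * 2.58 * 35 / 7213.6
  t = 124.7946 / 7213.6 = 0.0173 m

0.0173 m


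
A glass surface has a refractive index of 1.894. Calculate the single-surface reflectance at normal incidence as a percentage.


Fresnel reflectance at normal incidence:
  R = ((n - 1)/(n + 1))^2
  (n - 1)/(n + 1) = (1.894 - 1)/(1.894 + 1) = 0.308915
  R = 0.308915^2 = 0.0954285
  R(%) = 0.0954285 * 100 = 9.543%

9.543%


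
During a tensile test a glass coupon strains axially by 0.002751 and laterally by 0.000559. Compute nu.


Poisson's ratio: nu = lateral strain / axial strain
  nu = 0.000559 / 0.002751 = 0.2032

0.2032


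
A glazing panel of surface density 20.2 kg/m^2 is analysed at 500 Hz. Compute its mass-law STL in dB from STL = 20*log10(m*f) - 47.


Mass law: STL = 20 * log10(m * f) - 47
  m * f = 20.2 * 500 = 10100
  log10(10100) = 4.00432
  STL = 20 * 4.00432 - 47 = 80.0864 - 47 = 33.1 dB

33.1 dB


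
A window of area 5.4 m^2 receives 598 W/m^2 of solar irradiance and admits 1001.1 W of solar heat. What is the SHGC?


Rearrange Q = Area * SHGC * Irradiance:
  SHGC = Q / (Area * Irradiance)
  SHGC = 1001.1 / (5.4 * 598) = 0.31

0.31


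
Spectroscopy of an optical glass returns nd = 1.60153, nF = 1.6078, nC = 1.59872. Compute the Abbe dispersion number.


Abbe number formula: Vd = (nd - 1) / (nF - nC)
  nd - 1 = 1.60153 - 1 = 0.60153
  nF - nC = 1.6078 - 1.59872 = 0.00908
  Vd = 0.60153 / 0.00908 = 66.25

66.25


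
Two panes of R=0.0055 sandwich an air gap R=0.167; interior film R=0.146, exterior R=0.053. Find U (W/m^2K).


Total thermal resistance (series):
  R_total = R_in + R_glass + R_air + R_glass + R_out
  R_total = 0.146 + 0.0055 + 0.167 + 0.0055 + 0.053 = 0.377 m^2K/W
U-value = 1 / R_total = 1 / 0.377 = 2.653 W/m^2K

2.653 W/m^2K


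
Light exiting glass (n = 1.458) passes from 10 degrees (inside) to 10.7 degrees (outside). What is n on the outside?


Apply Snell's law: n1 * sin(theta1) = n2 * sin(theta2)
  n2 = n1 * sin(theta1) / sin(theta2)
  sin(10) = 0.173648
  sin(10.7) = 0.185667
  n2 = 1.458 * 0.173648 / 0.185667 = 1.3636

1.3636


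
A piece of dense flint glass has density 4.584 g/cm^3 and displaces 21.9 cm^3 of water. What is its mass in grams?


Rearrange rho = m / V:
  m = rho * V
  m = 4.584 * 21.9 = 100.39 g

100.39 g


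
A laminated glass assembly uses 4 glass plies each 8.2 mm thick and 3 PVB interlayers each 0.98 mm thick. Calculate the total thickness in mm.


Total thickness = glass contribution + PVB contribution
  Glass: 4 * 8.2 = 32.8 mm
  PVB: 3 * 0.98 = 2.94 mm
  Total = 32.8 + 2.94 = 35.74 mm

35.74 mm


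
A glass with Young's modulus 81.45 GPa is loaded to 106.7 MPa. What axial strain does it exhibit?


Rearrange E = sigma / epsilon:
  epsilon = sigma / E
  E (MPa) = 81.45 * 1000 = 81450
  epsilon = 106.7 / 81450 = 0.00131

0.00131


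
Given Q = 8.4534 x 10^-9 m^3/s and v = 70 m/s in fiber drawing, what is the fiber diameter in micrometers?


Cross-sectional area from continuity:
  A = Q / v = 8.4534 x 10^-9 / 70 = 1.207629 x 10^-10 m^2
Diameter from circular cross-section:
  d = sqrt(4A / pi) * 10^6 (m -> um)
  d = sqrt(4 * 1.207629 x 10^-10 / pi) * 10^6 = 12.4 um

12.4 um


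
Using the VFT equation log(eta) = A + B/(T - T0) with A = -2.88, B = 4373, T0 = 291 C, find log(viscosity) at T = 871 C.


VFT equation: log(eta) = A + B / (T - T0)
  T - T0 = 871 - 291 = 580
  B / (T - T0) = 4373 / 580 = 7.54
  log(eta) = -2.88 + 7.54 = 4.66

4.66


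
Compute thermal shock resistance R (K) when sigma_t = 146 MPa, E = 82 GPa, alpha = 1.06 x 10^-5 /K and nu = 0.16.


Thermal shock resistance: R = sigma * (1 - nu) / (E * alpha)
  Numerator = 146 * (1 - 0.16) = 122.64
  Denominator = 82 * 1000 * (1.06 x 10^-5) = 0.8692
  R = 122.64 / 0.8692 = 141.1 K

141.1 K


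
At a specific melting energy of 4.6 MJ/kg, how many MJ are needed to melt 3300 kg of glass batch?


Total energy = mass * specific energy
  E = 3300 * 4.6 = 15180 MJ

15180 MJ


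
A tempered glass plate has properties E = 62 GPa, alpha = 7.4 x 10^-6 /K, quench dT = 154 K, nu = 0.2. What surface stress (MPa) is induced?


Tempering stress: sigma = E * alpha * dT / (1 - nu)
  E (MPa) = 62 * 1000 = 62000
  Numerator = 62000 * (7.4 x 10^-6) * 154 = 70.6552
  Denominator = 1 - 0.2 = 0.8
  sigma = 70.6552 / 0.8 = 88.3 MPa

88.3 MPa


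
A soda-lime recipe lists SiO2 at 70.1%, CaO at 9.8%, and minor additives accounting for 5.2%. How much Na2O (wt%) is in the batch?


Pieces sum to 100%:
  Na2O = 100 - (SiO2 + CaO + others)
  Na2O = 100 - (70.1 + 9.8 + 5.2) = 14.9%

14.9%


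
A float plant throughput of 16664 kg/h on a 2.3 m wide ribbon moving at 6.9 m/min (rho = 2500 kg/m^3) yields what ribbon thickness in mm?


Ribbon cross-section from mass balance:
  Volume rate = throughput / density = 16664 / 2500 = 6.6656 m^3/h
  thickness = volume rate / (speed * 60 * width), i.e.
  thickness = throughput / (60 * speed * width * density) * 1000
  thickness = 16664 / (60 * 6.9 * 2.3 * 2500) * 1000 = 7.0 mm

7.0 mm


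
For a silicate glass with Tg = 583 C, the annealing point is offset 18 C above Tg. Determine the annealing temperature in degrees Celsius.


The annealing temperature is Tg plus the offset:
  T_anneal = 583 + 18 = 601 C

601 C


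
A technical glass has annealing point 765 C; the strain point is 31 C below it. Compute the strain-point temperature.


Strain point = annealing point - difference:
  T_strain = 765 - 31 = 734 C

734 C


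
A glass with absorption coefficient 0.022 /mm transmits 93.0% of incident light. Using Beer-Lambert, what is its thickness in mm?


Rearrange T = exp(-alpha * thickness):
  thickness = -ln(T) / alpha
  T = 93.0/100 = 0.93
  ln(T) = -0.07257
  -ln(T) = 0.07257
  thickness = 0.07257 / 0.022 = 3.3 mm

3.3 mm


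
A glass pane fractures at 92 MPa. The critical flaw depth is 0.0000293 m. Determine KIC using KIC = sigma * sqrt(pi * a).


Fracture toughness: KIC = sigma * sqrt(pi * a)
  pi * a = pi * 0.0000293 = 0.000092049
  sqrt(pi * a) = 0.009594
  KIC = 92 * 0.009594 = 0.883 MPa*sqrt(m)

0.883 MPa*sqrt(m)


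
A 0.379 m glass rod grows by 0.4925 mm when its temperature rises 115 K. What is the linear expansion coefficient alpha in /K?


Rearrange dL = alpha * L0 * dT for alpha:
  alpha = dL / (L0 * dT)
  alpha = (0.4925 / 1000) / (0.379 * 115) = 0.0000113 /K = 1.13 x 10^-5 /K

1.13 x 10^-5 /K


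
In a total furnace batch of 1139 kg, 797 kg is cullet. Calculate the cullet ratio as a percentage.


Cullet ratio = (cullet mass / total batch mass) * 100
  Ratio = 797 / 1139 * 100 = 69.97%

69.97%


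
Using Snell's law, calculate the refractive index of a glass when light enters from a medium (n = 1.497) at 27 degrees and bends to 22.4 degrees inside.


Apply Snell's law: n1 * sin(theta1) = n2 * sin(theta2)
  n2 = n1 * sin(theta1) / sin(theta2)
  sin(27) = 0.45399
  sin(22.4) = 0.38107
  n2 = 1.497 * 0.45399 / 0.38107 = 1.7835

1.7835


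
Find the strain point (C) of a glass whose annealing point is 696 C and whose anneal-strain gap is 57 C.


Strain point = annealing point - difference:
  T_strain = 696 - 57 = 639 C

639 C


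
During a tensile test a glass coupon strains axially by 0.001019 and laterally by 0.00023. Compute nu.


Poisson's ratio: nu = lateral strain / axial strain
  nu = 0.00023 / 0.001019 = 0.2257

0.2257


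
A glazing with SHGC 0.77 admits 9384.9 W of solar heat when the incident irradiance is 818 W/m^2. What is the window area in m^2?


Rearrange Q = Area * SHGC * Irradiance:
  Area = Q / (SHGC * Irradiance)
  Area = 9384.9 / (0.77 * 818) = 14.9 m^2

14.9 m^2


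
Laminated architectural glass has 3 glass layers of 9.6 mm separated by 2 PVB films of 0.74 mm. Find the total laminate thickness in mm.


Total thickness = glass contribution + PVB contribution
  Glass: 3 * 9.6 = 28.8 mm
  PVB: 2 * 0.74 = 1.48 mm
  Total = 28.8 + 1.48 = 30.28 mm

30.28 mm


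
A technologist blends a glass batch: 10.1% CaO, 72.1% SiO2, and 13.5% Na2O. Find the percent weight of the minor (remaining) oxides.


Sum the three major oxides:
  SiO2 + Na2O + CaO = 72.1 + 13.5 + 10.1 = 95.7%
Subtract from 100%:
  Others = 100 - 95.7 = 4.3%

4.3%


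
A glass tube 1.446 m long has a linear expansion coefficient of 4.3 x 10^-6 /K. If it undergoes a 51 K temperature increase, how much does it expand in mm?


Thermal expansion formula: dL = alpha * L0 * dT
  dL = (4.3 x 10^-6) * 1.446 * 51 = 0.00031711 m
Convert to mm: 0.00031711 * 1000 = 0.3171 mm

0.3171 mm


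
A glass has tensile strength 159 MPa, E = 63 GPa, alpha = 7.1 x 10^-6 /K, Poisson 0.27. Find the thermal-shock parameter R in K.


Thermal shock resistance: R = sigma * (1 - nu) / (E * alpha)
  Numerator = 159 * (1 - 0.27) = 116.07
  Denominator = 63 * 1000 * (7.1 x 10^-6) = 0.4473
  R = 116.07 / 0.4473 = 259.5 K

259.5 K


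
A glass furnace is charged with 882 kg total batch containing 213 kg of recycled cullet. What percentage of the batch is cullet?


Cullet ratio = (cullet mass / total batch mass) * 100
  Ratio = 213 / 882 * 100 = 24.15%

24.15%


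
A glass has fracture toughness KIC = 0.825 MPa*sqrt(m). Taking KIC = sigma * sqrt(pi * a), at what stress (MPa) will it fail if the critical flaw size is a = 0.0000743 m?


Rearrange KIC = sigma * sqrt(pi * a):
  sigma = KIC / sqrt(pi * a)
  sqrt(pi * 0.0000743) = 0.015278
  sigma = 0.825 / 0.015278 = 54.0 MPa

54.0 MPa


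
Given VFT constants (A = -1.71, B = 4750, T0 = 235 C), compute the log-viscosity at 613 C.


VFT equation: log(eta) = A + B / (T - T0)
  T - T0 = 613 - 235 = 378
  B / (T - T0) = 4750 / 378 = 12.566
  log(eta) = -1.71 + 12.566 = 10.856

10.856


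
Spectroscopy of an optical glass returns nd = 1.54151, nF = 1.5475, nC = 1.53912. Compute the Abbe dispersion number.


Abbe number formula: Vd = (nd - 1) / (nF - nC)
  nd - 1 = 1.54151 - 1 = 0.54151
  nF - nC = 1.5475 - 1.53912 = 0.00838
  Vd = 0.54151 / 0.00838 = 64.62

64.62


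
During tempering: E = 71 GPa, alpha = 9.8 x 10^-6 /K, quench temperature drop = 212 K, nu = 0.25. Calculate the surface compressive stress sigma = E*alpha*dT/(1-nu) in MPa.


Tempering stress: sigma = E * alpha * dT / (1 - nu)
  E (MPa) = 71 * 1000 = 71000
  Numerator = 71000 * (9.8 x 10^-6) * 212 = 147.5096
  Denominator = 1 - 0.25 = 0.75
  sigma = 147.5096 / 0.75 = 196.7 MPa

196.7 MPa


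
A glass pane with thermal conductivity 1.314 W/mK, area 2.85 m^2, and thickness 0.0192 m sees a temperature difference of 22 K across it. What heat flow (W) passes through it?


Fourier's law: Q = k * A * dT / t
  Q = 1.314 * 2.85 * 22 / 0.0192
  Q = 82.3878 / 0.0192 = 4291 W

4291 W


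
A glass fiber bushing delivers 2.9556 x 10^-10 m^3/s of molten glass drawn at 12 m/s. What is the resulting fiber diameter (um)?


Cross-sectional area from continuity:
  A = Q / v = 2.9556 x 10^-10 / 12 = 2.463 x 10^-11 m^2
Diameter from circular cross-section:
  d = sqrt(4A / pi) * 10^6 (m -> um)
  d = sqrt(4 * 2.463 x 10^-11 / pi) * 10^6 = 5.6 um

5.6 um


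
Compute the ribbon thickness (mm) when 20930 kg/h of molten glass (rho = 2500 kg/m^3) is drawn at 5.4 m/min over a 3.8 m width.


Ribbon cross-section from mass balance:
  Volume rate = throughput / density = 20930 / 2500 = 8.372 m^3/h
  thickness = volume rate / (speed * 60 * width), i.e.
  thickness = throughput / (60 * speed * width * density) * 1000
  thickness = 20930 / (60 * 5.4 * 3.8 * 2500) * 1000 = 6.8 mm

6.8 mm


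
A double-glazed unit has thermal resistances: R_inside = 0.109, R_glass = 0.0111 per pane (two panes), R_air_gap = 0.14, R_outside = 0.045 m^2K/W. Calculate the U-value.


Total thermal resistance (series):
  R_total = R_in + R_glass + R_air + R_glass + R_out
  R_total = 0.109 + 0.0111 + 0.14 + 0.0111 + 0.045 = 0.3162 m^2K/W
U-value = 1 / R_total = 1 / 0.3162 = 3.163 W/m^2K

3.163 W/m^2K


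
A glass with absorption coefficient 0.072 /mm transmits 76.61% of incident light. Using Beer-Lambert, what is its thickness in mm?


Rearrange T = exp(-alpha * thickness):
  thickness = -ln(T) / alpha
  T = 76.61/100 = 0.7661
  ln(T) = -0.26644
  -ln(T) = 0.26644
  thickness = 0.26644 / 0.072 = 3.7 mm

3.7 mm


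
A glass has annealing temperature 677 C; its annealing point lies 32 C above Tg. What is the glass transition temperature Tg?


Rearrange T_anneal = Tg + offset for Tg:
  Tg = T_anneal - offset = 677 - 32 = 645 C

645 C


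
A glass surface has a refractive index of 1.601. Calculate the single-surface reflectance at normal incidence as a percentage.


Fresnel reflectance at normal incidence:
  R = ((n - 1)/(n + 1))^2
  (n - 1)/(n + 1) = (1.601 - 1)/(1.601 + 1) = 0.231065
  R = 0.231065^2 = 0.053391
  R(%) = 0.053391 * 100 = 5.339%

5.339%


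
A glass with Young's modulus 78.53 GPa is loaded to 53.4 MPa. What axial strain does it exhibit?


Rearrange E = sigma / epsilon:
  epsilon = sigma / E
  E (MPa) = 78.53 * 1000 = 78530
  epsilon = 53.4 / 78530 = 0.00068

0.00068


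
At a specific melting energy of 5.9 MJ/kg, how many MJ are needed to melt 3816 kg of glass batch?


Total energy = mass * specific energy
  E = 3816 * 5.9 = 22514.4 MJ

22514.4 MJ


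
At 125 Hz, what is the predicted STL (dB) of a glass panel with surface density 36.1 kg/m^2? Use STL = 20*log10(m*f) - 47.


Mass law: STL = 20 * log10(m * f) - 47
  m * f = 36.1 * 125 = 4512.5
  log10(4512.5) = 3.65442
  STL = 20 * 3.65442 - 47 = 73.0884 - 47 = 26.1 dB

26.1 dB


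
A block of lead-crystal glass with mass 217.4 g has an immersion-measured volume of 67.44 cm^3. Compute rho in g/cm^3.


Use the definition of density:
  rho = mass / volume
  rho = 217.4 / 67.44 = 3.224 g/cm^3

3.224 g/cm^3


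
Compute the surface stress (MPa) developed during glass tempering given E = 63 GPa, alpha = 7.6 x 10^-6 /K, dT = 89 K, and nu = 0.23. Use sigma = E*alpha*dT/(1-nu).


Tempering stress: sigma = E * alpha * dT / (1 - nu)
  E (MPa) = 63 * 1000 = 63000
  Numerator = 63000 * (7.6 x 10^-6) * 89 = 42.6132
  Denominator = 1 - 0.23 = 0.77
  sigma = 42.6132 / 0.77 = 55.3 MPa

55.3 MPa


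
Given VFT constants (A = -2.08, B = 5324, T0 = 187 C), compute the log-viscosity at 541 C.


VFT equation: log(eta) = A + B / (T - T0)
  T - T0 = 541 - 187 = 354
  B / (T - T0) = 5324 / 354 = 15.04
  log(eta) = -2.08 + 15.04 = 12.96

12.96


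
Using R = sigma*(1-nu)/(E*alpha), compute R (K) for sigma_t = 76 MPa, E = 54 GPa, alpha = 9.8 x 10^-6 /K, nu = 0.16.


Thermal shock resistance: R = sigma * (1 - nu) / (E * alpha)
  Numerator = 76 * (1 - 0.16) = 63.84
  Denominator = 54 * 1000 * (9.8 x 10^-6) = 0.5292
  R = 63.84 / 0.5292 = 120.6 K

120.6 K


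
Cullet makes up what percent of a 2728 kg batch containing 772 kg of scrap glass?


Cullet ratio = (cullet mass / total batch mass) * 100
  Ratio = 772 / 2728 * 100 = 28.3%

28.3%


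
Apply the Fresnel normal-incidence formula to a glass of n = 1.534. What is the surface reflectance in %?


Fresnel reflectance at normal incidence:
  R = ((n - 1)/(n + 1))^2
  (n - 1)/(n + 1) = (1.534 - 1)/(1.534 + 1) = 0.210734
  R = 0.210734^2 = 0.0444088
  R(%) = 0.0444088 * 100 = 4.441%

4.441%


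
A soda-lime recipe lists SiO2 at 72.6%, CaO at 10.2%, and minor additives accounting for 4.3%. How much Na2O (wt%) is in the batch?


Pieces sum to 100%:
  Na2O = 100 - (SiO2 + CaO + others)
  Na2O = 100 - (72.6 + 10.2 + 4.3) = 12.9%

12.9%


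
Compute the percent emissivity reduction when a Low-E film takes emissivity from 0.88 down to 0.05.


Percentage reduction = (1 - coated/uncoated) * 100
  Ratio = 0.05 / 0.88 = 0.0568
  Reduction = (1 - 0.0568) * 100 = 94.3%

94.3%


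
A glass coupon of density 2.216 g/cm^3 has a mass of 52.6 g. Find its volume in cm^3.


Rearrange rho = m / V:
  V = m / rho
  V = 52.6 / 2.216 = 23.736 cm^3

23.736 cm^3


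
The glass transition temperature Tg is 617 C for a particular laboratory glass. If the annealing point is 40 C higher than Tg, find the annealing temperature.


The annealing temperature is Tg plus the offset:
  T_anneal = 617 + 40 = 657 C

657 C


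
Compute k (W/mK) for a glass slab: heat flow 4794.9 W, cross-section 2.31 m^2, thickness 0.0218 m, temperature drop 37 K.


Fourier's law rearranged: k = Q * t / (A * dT)
  Numerator = 4794.9 * 0.0218 = 104.52882
  Denominator = 2.31 * 37 = 85.47
  k = 104.52882 / 85.47 = 1.223 W/mK

1.223 W/mK


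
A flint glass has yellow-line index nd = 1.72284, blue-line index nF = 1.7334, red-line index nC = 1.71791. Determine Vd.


Abbe number formula: Vd = (nd - 1) / (nF - nC)
  nd - 1 = 1.72284 - 1 = 0.72284
  nF - nC = 1.7334 - 1.71791 = 0.01549
  Vd = 0.72284 / 0.01549 = 46.66

46.66


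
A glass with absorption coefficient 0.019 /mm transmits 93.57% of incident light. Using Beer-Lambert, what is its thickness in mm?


Rearrange T = exp(-alpha * thickness):
  thickness = -ln(T) / alpha
  T = 93.57/100 = 0.9357
  ln(T) = -0.06646
  -ln(T) = 0.06646
  thickness = 0.06646 / 0.019 = 3.5 mm

3.5 mm


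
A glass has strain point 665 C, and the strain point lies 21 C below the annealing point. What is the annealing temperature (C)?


T_anneal = T_strain + gap:
  T_anneal = 665 + 21 = 686 C

686 C


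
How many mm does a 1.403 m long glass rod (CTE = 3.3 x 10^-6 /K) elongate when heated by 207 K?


Thermal expansion formula: dL = alpha * L0 * dT
  dL = (3.3 x 10^-6) * 1.403 * 207 = 0.00095839 m
Convert to mm: 0.00095839 * 1000 = 0.9584 mm

0.9584 mm


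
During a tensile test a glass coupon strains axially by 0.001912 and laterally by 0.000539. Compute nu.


Poisson's ratio: nu = lateral strain / axial strain
  nu = 0.000539 / 0.001912 = 0.2819

0.2819


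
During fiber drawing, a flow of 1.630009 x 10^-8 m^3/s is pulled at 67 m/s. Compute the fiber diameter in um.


Cross-sectional area from continuity:
  A = Q / v = 1.630009 x 10^-8 / 67 = 2.432849 x 10^-10 m^2
Diameter from circular cross-section:
  d = sqrt(4A / pi) * 10^6 (m -> um)
  d = sqrt(4 * 2.432849 x 10^-10 / pi) * 10^6 = 17.6 um

17.6 um


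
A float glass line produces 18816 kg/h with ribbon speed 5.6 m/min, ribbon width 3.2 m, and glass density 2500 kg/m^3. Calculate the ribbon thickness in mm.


Ribbon cross-section from mass balance:
  Volume rate = throughput / density = 18816 / 2500 = 7.5264 m^3/h
  thickness = volume rate / (speed * 60 * width), i.e.
  thickness = throughput / (60 * speed * width * density) * 1000
  thickness = 18816 / (60 * 5.6 * 3.2 * 2500) * 1000 = 7.0 mm

7.0 mm


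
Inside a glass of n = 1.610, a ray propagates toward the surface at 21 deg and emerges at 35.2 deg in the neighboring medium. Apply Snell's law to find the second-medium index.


Apply Snell's law: n1 * sin(theta1) = n2 * sin(theta2)
  n2 = n1 * sin(theta1) / sin(theta2)
  sin(21) = 0.358368
  sin(35.2) = 0.576432
  n2 = 1.610 * 0.358368 / 0.576432 = 1.0009

1.0009


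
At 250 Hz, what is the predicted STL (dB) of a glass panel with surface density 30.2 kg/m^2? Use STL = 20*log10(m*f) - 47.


Mass law: STL = 20 * log10(m * f) - 47
  m * f = 30.2 * 250 = 7550
  log10(7550) = 3.87795
  STL = 20 * 3.87795 - 47 = 77.559 - 47 = 30.6 dB

30.6 dB


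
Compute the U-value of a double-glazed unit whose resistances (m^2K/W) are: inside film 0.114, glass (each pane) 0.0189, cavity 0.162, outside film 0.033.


Total thermal resistance (series):
  R_total = R_in + R_glass + R_air + R_glass + R_out
  R_total = 0.114 + 0.0189 + 0.162 + 0.0189 + 0.033 = 0.3468 m^2K/W
U-value = 1 / R_total = 1 / 0.3468 = 2.884 W/m^2K

2.884 W/m^2K


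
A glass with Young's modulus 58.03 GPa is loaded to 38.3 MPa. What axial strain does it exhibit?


Rearrange E = sigma / epsilon:
  epsilon = sigma / E
  E (MPa) = 58.03 * 1000 = 58030
  epsilon = 38.3 / 58030 = 0.00066

0.00066


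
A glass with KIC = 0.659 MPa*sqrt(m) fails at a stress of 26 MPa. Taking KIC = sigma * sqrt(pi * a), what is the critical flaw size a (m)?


Rearrange KIC = sigma * sqrt(pi * a):
  sqrt(pi * a) = KIC / sigma
  sqrt(pi * a) = 0.659 / 26 = 0.025346
  a = (KIC / sigma)^2 / pi
  a = 0.025346^2 / pi = 0.0002045 m

0.0002045 m


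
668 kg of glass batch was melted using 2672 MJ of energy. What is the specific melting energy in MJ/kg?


Rearrange E = m * s for s:
  s = E / m
  s = 2672 / 668 = 4.0 MJ/kg

4.0 MJ/kg


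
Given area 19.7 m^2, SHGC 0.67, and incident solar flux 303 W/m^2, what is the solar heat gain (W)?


Solar heat gain: Q = Area * SHGC * Irradiance
  Q = 19.7 * 0.67 * 303 = 3999.3 W

3999.3 W


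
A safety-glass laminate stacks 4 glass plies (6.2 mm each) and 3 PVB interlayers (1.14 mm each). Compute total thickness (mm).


Total thickness = glass contribution + PVB contribution
  Glass: 4 * 6.2 = 24.8 mm
  PVB: 3 * 1.14 = 3.42 mm
  Total = 24.8 + 3.42 = 28.22 mm

28.22 mm


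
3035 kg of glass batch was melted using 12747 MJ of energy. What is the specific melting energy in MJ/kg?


Rearrange E = m * s for s:
  s = E / m
  s = 12747 / 3035 = 4.2 MJ/kg

4.2 MJ/kg


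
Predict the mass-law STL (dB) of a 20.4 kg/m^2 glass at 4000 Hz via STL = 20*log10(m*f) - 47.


Mass law: STL = 20 * log10(m * f) - 47
  m * f = 20.4 * 4000 = 81600
  log10(81600) = 4.91169
  STL = 20 * 4.91169 - 47 = 98.2338 - 47 = 51.2 dB

51.2 dB


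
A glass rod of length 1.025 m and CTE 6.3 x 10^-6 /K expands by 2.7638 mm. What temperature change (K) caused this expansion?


Rearrange dL = alpha * L0 * dT for dT:
  dT = dL / (alpha * L0)
  dL (m) = 2.7638 / 1000 = 0.0027638
  dT = 0.0027638 / ((6.3 x 10^-6) * 1.025) = 428.0 K

428.0 K


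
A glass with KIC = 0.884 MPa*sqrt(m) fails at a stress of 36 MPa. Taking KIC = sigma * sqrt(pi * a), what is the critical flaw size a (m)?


Rearrange KIC = sigma * sqrt(pi * a):
  sqrt(pi * a) = KIC / sigma
  sqrt(pi * a) = 0.884 / 36 = 0.024556
  a = (KIC / sigma)^2 / pi
  a = 0.024556^2 / pi = 0.0001919 m

0.0001919 m


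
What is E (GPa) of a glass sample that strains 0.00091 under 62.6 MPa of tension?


Young's modulus: E = stress / strain
  E = 62.6 MPa / 0.00091 = 68791.21 MPa
Convert to GPa: 68791.21 / 1000 = 68.79 GPa

68.79 GPa


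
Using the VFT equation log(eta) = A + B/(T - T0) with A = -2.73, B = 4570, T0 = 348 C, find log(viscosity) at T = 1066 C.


VFT equation: log(eta) = A + B / (T - T0)
  T - T0 = 1066 - 348 = 718
  B / (T - T0) = 4570 / 718 = 6.365
  log(eta) = -2.73 + 6.365 = 3.635

3.635


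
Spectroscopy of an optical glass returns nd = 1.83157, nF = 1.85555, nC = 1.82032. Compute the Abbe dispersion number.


Abbe number formula: Vd = (nd - 1) / (nF - nC)
  nd - 1 = 1.83157 - 1 = 0.83157
  nF - nC = 1.85555 - 1.82032 = 0.03523
  Vd = 0.83157 / 0.03523 = 23.6

23.6


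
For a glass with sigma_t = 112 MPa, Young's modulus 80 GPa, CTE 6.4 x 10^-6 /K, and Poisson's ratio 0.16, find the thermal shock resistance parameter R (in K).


Thermal shock resistance: R = sigma * (1 - nu) / (E * alpha)
  Numerator = 112 * (1 - 0.16) = 94.08
  Denominator = 80 * 1000 * (6.4 x 10^-6) = 0.512
  R = 94.08 / 0.512 = 183.8 K

183.8 K


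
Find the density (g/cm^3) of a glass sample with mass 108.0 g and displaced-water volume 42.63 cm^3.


Use the definition of density:
  rho = mass / volume
  rho = 108.0 / 42.63 = 2.533 g/cm^3

2.533 g/cm^3


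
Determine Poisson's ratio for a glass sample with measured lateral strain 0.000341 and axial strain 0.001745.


Poisson's ratio: nu = lateral strain / axial strain
  nu = 0.000341 / 0.001745 = 0.1954

0.1954


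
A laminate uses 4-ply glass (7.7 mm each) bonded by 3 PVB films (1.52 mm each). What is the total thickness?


Total thickness = glass contribution + PVB contribution
  Glass: 4 * 7.7 = 30.8 mm
  PVB: 3 * 1.52 = 4.56 mm
  Total = 30.8 + 4.56 = 35.36 mm

35.36 mm


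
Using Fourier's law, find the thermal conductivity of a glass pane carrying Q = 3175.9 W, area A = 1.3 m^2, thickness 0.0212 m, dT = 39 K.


Fourier's law rearranged: k = Q * t / (A * dT)
  Numerator = 3175.9 * 0.0212 = 67.32908
  Denominator = 1.3 * 39 = 50.7
  k = 67.32908 / 50.7 = 1.328 W/mK

1.328 W/mK


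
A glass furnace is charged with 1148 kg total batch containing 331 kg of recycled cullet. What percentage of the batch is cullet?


Cullet ratio = (cullet mass / total batch mass) * 100
  Ratio = 331 / 1148 * 100 = 28.83%

28.83%


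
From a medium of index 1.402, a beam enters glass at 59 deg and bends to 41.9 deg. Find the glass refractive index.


Apply Snell's law: n1 * sin(theta1) = n2 * sin(theta2)
  n2 = n1 * sin(theta1) / sin(theta2)
  sin(59) = 0.857167
  sin(41.9) = 0.667833
  n2 = 1.402 * 0.857167 / 0.667833 = 1.7995

1.7995


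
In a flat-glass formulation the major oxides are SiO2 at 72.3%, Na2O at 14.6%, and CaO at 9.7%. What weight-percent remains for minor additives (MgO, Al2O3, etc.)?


Sum the three major oxides:
  SiO2 + Na2O + CaO = 72.3 + 14.6 + 9.7 = 96.6%
Subtract from 100%:
  Others = 100 - 96.6 = 3.4%

3.4%


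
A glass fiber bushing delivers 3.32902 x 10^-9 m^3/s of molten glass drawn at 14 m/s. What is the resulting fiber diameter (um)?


Cross-sectional area from continuity:
  A = Q / v = 3.32902 x 10^-9 / 14 = 2.377871 x 10^-10 m^2
Diameter from circular cross-section:
  d = sqrt(4A / pi) * 10^6 (m -> um)
  d = sqrt(4 * 2.377871 x 10^-10 / pi) * 10^6 = 17.4 um

17.4 um


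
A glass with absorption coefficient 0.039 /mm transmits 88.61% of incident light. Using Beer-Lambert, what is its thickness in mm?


Rearrange T = exp(-alpha * thickness):
  thickness = -ln(T) / alpha
  T = 88.61/100 = 0.8861
  ln(T) = -0.12093
  -ln(T) = 0.12093
  thickness = 0.12093 / 0.039 = 3.1 mm

3.1 mm


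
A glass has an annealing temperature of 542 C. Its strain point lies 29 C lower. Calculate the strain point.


Strain point = annealing point - difference:
  T_strain = 542 - 29 = 513 C

513 C


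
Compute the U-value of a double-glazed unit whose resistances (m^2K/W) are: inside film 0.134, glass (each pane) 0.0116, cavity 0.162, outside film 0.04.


Total thermal resistance (series):
  R_total = R_in + R_glass + R_air + R_glass + R_out
  R_total = 0.134 + 0.0116 + 0.162 + 0.0116 + 0.04 = 0.3592 m^2K/W
U-value = 1 / R_total = 1 / 0.3592 = 2.784 W/m^2K

2.784 W/m^2K


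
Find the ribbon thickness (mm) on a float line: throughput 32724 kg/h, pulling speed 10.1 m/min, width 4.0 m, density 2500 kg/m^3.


Ribbon cross-section from mass balance:
  Volume rate = throughput / density = 32724 / 2500 = 13.0896 m^3/h
  thickness = volume rate / (speed * 60 * width), i.e.
  thickness = throughput / (60 * speed * width * density) * 1000
  thickness = 32724 / (60 * 10.1 * 4.0 * 2500) * 1000 = 5.4 mm

5.4 mm


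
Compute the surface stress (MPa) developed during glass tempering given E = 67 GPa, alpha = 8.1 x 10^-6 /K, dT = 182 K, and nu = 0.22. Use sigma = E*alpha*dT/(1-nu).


Tempering stress: sigma = E * alpha * dT / (1 - nu)
  E (MPa) = 67 * 1000 = 67000
  Numerator = 67000 * (8.1 x 10^-6) * 182 = 98.7714
  Denominator = 1 - 0.22 = 0.78
  sigma = 98.7714 / 0.78 = 126.6 MPa

126.6 MPa


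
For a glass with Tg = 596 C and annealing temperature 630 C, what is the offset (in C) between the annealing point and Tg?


Offset = T_anneal - Tg:
  offset = 630 - 596 = 34 C

34 C


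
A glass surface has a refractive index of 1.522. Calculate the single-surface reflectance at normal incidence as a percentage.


Fresnel reflectance at normal incidence:
  R = ((n - 1)/(n + 1))^2
  (n - 1)/(n + 1) = (1.522 - 1)/(1.522 + 1) = 0.206979
  R = 0.206979^2 = 0.0428403
  R(%) = 0.0428403 * 100 = 4.284%

4.284%


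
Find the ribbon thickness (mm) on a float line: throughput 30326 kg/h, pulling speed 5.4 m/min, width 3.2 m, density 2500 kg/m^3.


Ribbon cross-section from mass balance:
  Volume rate = throughput / density = 30326 / 2500 = 12.1304 m^3/h
  thickness = volume rate / (speed * 60 * width), i.e.
  thickness = throughput / (60 * speed * width * density) * 1000
  thickness = 30326 / (60 * 5.4 * 3.2 * 2500) * 1000 = 11.7 mm

11.7 mm


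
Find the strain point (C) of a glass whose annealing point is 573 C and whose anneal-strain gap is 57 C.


Strain point = annealing point - difference:
  T_strain = 573 - 57 = 516 C

516 C


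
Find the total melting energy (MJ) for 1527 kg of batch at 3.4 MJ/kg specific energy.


Total energy = mass * specific energy
  E = 1527 * 3.4 = 5191.8 MJ

5191.8 MJ


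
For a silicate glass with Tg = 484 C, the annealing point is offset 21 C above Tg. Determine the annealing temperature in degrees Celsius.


The annealing temperature is Tg plus the offset:
  T_anneal = 484 + 21 = 505 C

505 C


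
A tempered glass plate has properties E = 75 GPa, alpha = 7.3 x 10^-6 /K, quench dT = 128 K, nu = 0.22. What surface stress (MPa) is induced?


Tempering stress: sigma = E * alpha * dT / (1 - nu)
  E (MPa) = 75 * 1000 = 75000
  Numerator = 75000 * (7.3 x 10^-6) * 128 = 70.08
  Denominator = 1 - 0.22 = 0.78
  sigma = 70.08 / 0.78 = 89.8 MPa

89.8 MPa


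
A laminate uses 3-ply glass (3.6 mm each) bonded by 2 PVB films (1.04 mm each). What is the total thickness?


Total thickness = glass contribution + PVB contribution
  Glass: 3 * 3.6 = 10.8 mm
  PVB: 2 * 1.04 = 2.08 mm
  Total = 10.8 + 2.08 = 12.88 mm

12.88 mm


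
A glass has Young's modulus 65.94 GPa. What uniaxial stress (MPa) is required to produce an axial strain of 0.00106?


Rearrange E = sigma / epsilon:
  sigma = E * epsilon
  E (MPa) = 65.94 * 1000 = 65940
  sigma = 65940 * 0.00106 = 69.9 MPa

69.9 MPa


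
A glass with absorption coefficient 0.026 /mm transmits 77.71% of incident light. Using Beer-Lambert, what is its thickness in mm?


Rearrange T = exp(-alpha * thickness):
  thickness = -ln(T) / alpha
  T = 77.71/100 = 0.7771
  ln(T) = -0.25219
  -ln(T) = 0.25219
  thickness = 0.25219 / 0.026 = 9.7 mm

9.7 mm


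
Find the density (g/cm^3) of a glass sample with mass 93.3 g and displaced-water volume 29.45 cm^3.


Use the definition of density:
  rho = mass / volume
  rho = 93.3 / 29.45 = 3.168 g/cm^3

3.168 g/cm^3


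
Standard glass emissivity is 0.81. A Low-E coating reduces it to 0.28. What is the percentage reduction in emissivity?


Percentage reduction = (1 - coated/uncoated) * 100
  Ratio = 0.28 / 0.81 = 0.3457
  Reduction = (1 - 0.3457) * 100 = 65.4%

65.4%


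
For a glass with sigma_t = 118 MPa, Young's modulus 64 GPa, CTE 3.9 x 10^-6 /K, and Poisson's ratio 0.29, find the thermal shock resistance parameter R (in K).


Thermal shock resistance: R = sigma * (1 - nu) / (E * alpha)
  Numerator = 118 * (1 - 0.29) = 83.78
  Denominator = 64 * 1000 * (3.9 x 10^-6) = 0.2496
  R = 83.78 / 0.2496 = 335.7 K

335.7 K


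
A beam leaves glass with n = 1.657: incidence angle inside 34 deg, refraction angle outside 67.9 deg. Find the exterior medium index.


Apply Snell's law: n1 * sin(theta1) = n2 * sin(theta2)
  n2 = n1 * sin(theta1) / sin(theta2)
  sin(34) = 0.559193
  sin(67.9) = 0.926529
  n2 = 1.657 * 0.559193 / 0.926529 = 1.0001

1.0001


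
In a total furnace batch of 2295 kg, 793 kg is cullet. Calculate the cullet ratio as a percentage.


Cullet ratio = (cullet mass / total batch mass) * 100
  Ratio = 793 / 2295 * 100 = 34.55%

34.55%


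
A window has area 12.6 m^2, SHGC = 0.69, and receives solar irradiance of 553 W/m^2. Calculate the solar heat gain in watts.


Solar heat gain: Q = Area * SHGC * Irradiance
  Q = 12.6 * 0.69 * 553 = 4807.8 W

4807.8 W


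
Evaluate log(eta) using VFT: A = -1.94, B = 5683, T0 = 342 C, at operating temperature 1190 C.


VFT equation: log(eta) = A + B / (T - T0)
  T - T0 = 1190 - 342 = 848
  B / (T - T0) = 5683 / 848 = 6.702
  log(eta) = -1.94 + 6.702 = 4.762

4.762


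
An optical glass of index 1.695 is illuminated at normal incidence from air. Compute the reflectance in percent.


Fresnel reflectance at normal incidence:
  R = ((n - 1)/(n + 1))^2
  (n - 1)/(n + 1) = (1.695 - 1)/(1.695 + 1) = 0.257885
  R = 0.257885^2 = 0.0665047
  R(%) = 0.0665047 * 100 = 6.65%

6.65%


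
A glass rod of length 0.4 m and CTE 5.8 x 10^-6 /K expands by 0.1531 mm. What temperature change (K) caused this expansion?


Rearrange dL = alpha * L0 * dT for dT:
  dT = dL / (alpha * L0)
  dL (m) = 0.1531 / 1000 = 0.0001531
  dT = 0.0001531 / ((5.8 x 10^-6) * 0.4) = 66.0 K

66.0 K


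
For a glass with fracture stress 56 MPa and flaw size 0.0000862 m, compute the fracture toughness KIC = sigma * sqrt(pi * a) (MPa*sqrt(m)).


Fracture toughness: KIC = sigma * sqrt(pi * a)
  pi * a = pi * 0.0000862 = 0.000270805
  sqrt(pi * a) = 0.016456
  KIC = 56 * 0.016456 = 0.922 MPa*sqrt(m)

0.922 MPa*sqrt(m)


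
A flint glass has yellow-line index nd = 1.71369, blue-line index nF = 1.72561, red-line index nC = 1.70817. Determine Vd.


Abbe number formula: Vd = (nd - 1) / (nF - nC)
  nd - 1 = 1.71369 - 1 = 0.71369
  nF - nC = 1.72561 - 1.70817 = 0.01744
  Vd = 0.71369 / 0.01744 = 40.92

40.92


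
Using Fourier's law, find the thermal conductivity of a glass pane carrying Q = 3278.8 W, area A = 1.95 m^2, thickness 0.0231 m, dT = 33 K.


Fourier's law rearranged: k = Q * t / (A * dT)
  Numerator = 3278.8 * 0.0231 = 75.74028
  Denominator = 1.95 * 33 = 64.35
  k = 75.74028 / 64.35 = 1.177 W/mK

1.177 W/mK


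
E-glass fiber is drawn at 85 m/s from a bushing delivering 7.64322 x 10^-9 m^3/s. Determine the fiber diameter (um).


Cross-sectional area from continuity:
  A = Q / v = 7.64322 x 10^-9 / 85 = 8.992024 x 10^-11 m^2
Diameter from circular cross-section:
  d = sqrt(4A / pi) * 10^6 (m -> um)
  d = sqrt(4 * 8.992024 x 10^-11 / pi) * 10^6 = 10.7 um

10.7 um


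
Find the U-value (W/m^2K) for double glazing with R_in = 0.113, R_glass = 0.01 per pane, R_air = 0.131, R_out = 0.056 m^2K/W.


Total thermal resistance (series):
  R_total = R_in + R_glass + R_air + R_glass + R_out
  R_total = 0.113 + 0.01 + 0.131 + 0.01 + 0.056 = 0.32 m^2K/W
U-value = 1 / R_total = 1 / 0.32 = 3.125 W/m^2K

3.125 W/m^2K


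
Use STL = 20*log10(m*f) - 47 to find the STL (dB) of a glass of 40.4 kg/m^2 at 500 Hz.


Mass law: STL = 20 * log10(m * f) - 47
  m * f = 40.4 * 500 = 20200
  log10(20200) = 4.30535
  STL = 20 * 4.30535 - 47 = 86.107 - 47 = 39.1 dB

39.1 dB


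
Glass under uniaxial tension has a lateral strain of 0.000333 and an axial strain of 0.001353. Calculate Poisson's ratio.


Poisson's ratio: nu = lateral strain / axial strain
  nu = 0.000333 / 0.001353 = 0.2461

0.2461


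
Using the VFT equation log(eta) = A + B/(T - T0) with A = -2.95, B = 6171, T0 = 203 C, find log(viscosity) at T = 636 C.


VFT equation: log(eta) = A + B / (T - T0)
  T - T0 = 636 - 203 = 433
  B / (T - T0) = 6171 / 433 = 14.252
  log(eta) = -2.95 + 14.252 = 11.302

11.302


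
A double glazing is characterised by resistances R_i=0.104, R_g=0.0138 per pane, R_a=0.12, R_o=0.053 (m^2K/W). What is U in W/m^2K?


Total thermal resistance (series):
  R_total = R_in + R_glass + R_air + R_glass + R_out
  R_total = 0.104 + 0.0138 + 0.12 + 0.0138 + 0.053 = 0.3046 m^2K/W
U-value = 1 / R_total = 1 / 0.3046 = 3.283 W/m^2K

3.283 W/m^2K
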